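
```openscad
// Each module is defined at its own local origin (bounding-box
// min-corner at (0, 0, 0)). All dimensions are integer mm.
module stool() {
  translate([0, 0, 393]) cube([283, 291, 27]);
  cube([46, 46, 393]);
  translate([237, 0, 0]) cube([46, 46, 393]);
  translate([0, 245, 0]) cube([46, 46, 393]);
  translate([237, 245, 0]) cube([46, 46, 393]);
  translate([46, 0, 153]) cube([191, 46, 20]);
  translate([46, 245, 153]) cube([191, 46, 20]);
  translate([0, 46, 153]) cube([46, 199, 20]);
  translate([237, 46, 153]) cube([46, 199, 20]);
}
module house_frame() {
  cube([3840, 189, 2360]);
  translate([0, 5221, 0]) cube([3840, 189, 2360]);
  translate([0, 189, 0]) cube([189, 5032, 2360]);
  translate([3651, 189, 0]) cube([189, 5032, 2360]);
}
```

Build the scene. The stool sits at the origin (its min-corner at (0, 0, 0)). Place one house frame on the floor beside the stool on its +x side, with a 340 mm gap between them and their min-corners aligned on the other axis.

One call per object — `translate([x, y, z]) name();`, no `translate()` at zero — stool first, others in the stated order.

stool();
translate([623, 0, 0]) house_frame();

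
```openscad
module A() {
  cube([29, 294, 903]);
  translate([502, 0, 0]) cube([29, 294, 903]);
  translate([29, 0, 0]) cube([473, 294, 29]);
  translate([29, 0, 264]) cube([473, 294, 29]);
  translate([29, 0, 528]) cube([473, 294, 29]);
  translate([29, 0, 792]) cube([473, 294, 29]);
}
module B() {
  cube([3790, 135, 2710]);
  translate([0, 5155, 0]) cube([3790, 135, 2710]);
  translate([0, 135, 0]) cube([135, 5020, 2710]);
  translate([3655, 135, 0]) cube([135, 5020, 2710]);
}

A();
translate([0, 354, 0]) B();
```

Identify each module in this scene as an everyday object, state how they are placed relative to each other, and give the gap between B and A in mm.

The house frame's nearest face is 60 mm from the bookshelf's +y face.

A is a bookshelf. B is a house frame. The house frame is on the floor beside the bookshelf on its +y side. The gap between the house frame and the bookshelf is 60 mm.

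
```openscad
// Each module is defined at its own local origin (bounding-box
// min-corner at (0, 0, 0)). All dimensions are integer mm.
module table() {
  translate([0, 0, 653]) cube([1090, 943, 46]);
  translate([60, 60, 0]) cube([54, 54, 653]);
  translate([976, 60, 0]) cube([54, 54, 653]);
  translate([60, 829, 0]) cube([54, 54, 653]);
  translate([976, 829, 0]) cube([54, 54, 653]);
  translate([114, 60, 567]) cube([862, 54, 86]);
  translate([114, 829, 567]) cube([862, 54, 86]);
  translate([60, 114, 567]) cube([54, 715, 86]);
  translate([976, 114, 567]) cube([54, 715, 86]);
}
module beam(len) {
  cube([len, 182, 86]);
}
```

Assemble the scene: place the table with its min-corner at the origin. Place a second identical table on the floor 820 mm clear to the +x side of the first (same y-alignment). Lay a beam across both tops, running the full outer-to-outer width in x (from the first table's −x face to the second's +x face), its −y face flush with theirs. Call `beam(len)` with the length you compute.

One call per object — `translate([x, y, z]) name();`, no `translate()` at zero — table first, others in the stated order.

table();
translate([1910, 0, 0]) table();
translate([0, 0, 699]) beam(3000);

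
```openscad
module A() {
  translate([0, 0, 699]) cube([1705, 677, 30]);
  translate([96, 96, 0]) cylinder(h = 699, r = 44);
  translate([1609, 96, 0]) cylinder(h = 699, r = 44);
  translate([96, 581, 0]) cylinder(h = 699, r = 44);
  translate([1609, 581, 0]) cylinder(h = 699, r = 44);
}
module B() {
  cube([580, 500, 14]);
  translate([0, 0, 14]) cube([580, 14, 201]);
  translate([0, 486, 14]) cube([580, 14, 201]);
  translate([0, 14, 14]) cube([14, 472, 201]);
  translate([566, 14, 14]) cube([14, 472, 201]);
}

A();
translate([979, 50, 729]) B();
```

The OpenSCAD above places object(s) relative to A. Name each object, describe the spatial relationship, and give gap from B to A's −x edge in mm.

The open box's min-x is at 979; the table's min-x is 0; gap = 979 mm.

A is a table. B is an open box. The open box is on top of the table. The gap from the open box to the table's −x edge is 979 mm.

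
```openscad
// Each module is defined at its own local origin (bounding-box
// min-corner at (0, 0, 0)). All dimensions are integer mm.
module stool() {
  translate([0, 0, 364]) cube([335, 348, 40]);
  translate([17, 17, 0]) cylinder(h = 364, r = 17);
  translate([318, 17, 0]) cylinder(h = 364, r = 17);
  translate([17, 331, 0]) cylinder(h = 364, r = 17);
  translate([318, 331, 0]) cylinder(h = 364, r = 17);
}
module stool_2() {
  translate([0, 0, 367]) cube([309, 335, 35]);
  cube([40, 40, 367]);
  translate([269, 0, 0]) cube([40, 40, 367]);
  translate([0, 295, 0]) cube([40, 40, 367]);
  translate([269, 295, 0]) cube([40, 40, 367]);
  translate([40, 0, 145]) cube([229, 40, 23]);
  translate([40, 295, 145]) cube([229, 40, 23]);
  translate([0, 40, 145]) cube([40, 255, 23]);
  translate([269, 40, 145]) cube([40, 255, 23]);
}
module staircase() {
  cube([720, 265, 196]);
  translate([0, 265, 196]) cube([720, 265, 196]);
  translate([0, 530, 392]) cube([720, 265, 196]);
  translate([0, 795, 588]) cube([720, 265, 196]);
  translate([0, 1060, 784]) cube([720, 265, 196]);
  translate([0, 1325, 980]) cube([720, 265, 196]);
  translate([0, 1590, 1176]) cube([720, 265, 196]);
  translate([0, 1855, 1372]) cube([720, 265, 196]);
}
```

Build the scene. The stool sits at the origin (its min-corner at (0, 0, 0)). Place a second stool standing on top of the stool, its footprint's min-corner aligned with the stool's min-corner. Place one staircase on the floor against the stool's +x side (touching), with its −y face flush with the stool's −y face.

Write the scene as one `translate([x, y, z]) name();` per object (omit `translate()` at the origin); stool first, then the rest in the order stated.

stool();
translate([0, 0, 404]) stool_2();
translate([335, 0, 0]) staircase();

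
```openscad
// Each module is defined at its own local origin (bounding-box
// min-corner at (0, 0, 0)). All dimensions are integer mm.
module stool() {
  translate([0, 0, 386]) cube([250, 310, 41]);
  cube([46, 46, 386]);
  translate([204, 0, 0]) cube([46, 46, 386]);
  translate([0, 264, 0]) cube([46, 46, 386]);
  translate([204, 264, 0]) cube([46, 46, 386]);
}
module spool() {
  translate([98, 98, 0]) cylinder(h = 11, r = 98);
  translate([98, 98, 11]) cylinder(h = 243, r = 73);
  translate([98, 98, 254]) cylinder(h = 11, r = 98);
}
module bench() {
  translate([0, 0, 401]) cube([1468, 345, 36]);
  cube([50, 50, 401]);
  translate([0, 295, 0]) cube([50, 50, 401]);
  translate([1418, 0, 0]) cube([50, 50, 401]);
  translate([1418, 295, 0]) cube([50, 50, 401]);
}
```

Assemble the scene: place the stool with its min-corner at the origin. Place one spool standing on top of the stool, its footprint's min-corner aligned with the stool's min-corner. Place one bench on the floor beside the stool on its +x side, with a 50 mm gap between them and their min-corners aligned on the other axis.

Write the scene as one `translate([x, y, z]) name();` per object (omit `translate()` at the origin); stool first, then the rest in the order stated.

stool();
translate([0, 0, 427]) spool();
translate([300, 0, 0]) bench();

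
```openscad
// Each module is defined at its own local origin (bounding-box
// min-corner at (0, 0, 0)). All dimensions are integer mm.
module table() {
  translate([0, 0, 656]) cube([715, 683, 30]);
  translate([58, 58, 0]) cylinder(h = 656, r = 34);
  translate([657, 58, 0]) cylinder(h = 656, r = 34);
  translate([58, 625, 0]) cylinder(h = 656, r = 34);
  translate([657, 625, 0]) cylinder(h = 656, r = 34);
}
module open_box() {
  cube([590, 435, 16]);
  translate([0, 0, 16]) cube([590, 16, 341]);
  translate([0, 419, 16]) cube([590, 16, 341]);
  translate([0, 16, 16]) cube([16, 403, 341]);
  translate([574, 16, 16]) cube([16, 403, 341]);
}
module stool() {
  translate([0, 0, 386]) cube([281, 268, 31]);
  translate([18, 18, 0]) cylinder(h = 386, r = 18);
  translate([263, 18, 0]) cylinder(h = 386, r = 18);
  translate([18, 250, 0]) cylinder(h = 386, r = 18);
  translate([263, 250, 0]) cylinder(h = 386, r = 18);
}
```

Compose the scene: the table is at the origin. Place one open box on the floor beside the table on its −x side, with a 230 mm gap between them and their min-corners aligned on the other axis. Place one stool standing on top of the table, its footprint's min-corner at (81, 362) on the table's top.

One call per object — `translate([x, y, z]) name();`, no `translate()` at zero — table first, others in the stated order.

table();
translate([-820, 0, 0]) open_box();
translate([81, 362, 686]) stool();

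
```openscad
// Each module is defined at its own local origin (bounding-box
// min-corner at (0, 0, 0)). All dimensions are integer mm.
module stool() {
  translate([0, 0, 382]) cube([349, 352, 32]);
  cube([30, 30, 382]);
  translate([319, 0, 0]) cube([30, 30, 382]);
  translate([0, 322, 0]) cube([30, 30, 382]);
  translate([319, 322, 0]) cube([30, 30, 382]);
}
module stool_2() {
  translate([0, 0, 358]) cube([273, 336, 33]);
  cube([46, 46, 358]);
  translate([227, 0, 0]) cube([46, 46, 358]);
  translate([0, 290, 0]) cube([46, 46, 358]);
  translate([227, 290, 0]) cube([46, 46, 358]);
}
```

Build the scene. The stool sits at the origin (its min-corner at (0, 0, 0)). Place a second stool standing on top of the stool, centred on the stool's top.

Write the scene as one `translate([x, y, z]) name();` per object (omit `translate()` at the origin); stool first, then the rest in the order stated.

stool();
translate([38, 8, 414]) stool_2();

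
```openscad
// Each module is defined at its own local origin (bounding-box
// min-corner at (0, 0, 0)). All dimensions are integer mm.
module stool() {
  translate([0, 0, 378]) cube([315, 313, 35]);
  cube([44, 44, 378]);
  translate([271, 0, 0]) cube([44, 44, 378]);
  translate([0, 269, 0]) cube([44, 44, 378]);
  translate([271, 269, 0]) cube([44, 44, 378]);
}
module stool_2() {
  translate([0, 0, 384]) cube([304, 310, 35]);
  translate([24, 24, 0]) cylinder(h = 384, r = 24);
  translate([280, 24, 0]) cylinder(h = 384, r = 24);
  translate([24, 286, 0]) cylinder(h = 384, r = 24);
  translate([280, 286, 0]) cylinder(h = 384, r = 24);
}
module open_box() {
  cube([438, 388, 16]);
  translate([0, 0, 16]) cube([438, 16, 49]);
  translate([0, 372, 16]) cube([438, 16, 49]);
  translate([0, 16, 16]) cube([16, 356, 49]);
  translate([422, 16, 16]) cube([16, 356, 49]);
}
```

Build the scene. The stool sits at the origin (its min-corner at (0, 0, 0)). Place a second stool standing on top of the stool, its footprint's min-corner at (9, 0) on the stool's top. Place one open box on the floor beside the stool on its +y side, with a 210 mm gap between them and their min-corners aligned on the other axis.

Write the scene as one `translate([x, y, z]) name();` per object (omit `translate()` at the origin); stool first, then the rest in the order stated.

stool();
translate([9, 0, 413]) stool_2();
translate([0, 523, 0]) open_box();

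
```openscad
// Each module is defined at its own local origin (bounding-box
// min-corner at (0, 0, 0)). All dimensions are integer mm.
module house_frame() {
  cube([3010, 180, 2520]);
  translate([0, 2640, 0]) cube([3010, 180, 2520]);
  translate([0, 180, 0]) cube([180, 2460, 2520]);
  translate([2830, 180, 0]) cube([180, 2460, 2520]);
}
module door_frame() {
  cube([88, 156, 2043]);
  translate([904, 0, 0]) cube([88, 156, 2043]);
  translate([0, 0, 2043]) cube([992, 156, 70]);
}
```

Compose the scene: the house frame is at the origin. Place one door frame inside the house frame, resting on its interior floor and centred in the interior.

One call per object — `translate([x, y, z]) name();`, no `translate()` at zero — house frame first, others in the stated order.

house_frame();
translate([1009, 1332, 0]) door_frame();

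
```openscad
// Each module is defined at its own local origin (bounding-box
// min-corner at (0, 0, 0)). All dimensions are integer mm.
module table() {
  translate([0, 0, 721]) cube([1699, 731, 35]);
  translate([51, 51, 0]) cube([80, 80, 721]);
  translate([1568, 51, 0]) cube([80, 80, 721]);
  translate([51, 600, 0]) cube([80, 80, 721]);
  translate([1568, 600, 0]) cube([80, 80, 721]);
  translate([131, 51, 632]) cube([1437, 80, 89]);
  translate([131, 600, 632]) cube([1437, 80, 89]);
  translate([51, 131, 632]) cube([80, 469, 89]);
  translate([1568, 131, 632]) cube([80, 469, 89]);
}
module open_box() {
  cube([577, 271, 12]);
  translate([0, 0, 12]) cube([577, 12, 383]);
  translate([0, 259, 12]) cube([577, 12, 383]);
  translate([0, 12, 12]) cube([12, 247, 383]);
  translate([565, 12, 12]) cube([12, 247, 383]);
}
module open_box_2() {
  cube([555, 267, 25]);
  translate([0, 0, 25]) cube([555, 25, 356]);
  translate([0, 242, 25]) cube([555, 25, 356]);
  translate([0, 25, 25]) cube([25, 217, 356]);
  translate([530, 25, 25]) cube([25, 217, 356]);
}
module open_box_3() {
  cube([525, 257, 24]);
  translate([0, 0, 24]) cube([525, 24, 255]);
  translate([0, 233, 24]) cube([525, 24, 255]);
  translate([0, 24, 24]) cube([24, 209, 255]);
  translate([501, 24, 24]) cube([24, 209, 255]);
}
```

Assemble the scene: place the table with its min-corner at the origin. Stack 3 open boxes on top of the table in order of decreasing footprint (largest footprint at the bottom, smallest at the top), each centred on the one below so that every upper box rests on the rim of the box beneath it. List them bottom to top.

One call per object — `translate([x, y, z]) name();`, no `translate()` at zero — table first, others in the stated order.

table();
translate([561, 230, 756]) open_box();
translate([572, 232, 1151]) open_box_2();
translate([587, 237, 1532]) open_box_3();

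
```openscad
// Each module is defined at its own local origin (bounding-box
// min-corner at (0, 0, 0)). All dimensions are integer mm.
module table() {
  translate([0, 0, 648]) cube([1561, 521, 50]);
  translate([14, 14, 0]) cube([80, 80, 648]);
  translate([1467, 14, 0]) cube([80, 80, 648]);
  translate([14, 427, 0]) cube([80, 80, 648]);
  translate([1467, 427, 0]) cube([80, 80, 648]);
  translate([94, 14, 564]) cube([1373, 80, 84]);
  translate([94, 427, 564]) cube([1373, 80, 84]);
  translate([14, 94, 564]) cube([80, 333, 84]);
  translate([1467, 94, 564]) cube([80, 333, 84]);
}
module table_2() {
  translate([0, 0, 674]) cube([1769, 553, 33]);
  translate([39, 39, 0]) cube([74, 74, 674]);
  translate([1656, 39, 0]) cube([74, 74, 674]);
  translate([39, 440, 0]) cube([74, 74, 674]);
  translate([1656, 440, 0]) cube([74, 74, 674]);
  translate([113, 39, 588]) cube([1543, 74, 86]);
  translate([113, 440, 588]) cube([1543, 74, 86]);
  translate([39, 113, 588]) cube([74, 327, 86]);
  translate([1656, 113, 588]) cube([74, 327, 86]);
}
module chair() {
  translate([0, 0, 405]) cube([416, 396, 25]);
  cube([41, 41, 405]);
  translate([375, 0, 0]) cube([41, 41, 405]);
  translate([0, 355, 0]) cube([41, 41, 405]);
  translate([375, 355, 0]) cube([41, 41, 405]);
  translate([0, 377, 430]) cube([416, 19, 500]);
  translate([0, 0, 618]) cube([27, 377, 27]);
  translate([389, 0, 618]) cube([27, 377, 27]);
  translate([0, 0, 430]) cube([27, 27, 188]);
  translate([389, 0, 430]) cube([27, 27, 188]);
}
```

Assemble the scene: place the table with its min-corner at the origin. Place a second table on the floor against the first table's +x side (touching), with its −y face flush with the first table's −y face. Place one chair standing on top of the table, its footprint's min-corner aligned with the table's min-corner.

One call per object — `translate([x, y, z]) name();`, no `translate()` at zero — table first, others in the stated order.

table();
translate([1561, 0, 0]) table_2();
translate([0, 0, 698]) chair();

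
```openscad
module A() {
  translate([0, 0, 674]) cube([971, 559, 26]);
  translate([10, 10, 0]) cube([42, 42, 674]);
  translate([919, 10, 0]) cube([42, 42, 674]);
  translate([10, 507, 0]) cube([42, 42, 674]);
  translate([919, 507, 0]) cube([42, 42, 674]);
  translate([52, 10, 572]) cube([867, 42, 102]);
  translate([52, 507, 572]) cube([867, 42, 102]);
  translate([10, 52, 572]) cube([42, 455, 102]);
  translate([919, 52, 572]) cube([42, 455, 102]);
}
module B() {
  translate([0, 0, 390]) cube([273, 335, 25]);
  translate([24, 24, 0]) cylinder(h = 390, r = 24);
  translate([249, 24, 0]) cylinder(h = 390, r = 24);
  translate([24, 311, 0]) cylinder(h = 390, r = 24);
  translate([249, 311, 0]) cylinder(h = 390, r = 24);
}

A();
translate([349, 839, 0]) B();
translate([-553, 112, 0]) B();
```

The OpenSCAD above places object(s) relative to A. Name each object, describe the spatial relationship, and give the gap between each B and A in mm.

A is a table. B is a stool. Two stools sit around the table at the +y, −x sides. The gap between each stool and the table is 280 mm.

Each stool's nearest face is 280 mm from the table's bounding box.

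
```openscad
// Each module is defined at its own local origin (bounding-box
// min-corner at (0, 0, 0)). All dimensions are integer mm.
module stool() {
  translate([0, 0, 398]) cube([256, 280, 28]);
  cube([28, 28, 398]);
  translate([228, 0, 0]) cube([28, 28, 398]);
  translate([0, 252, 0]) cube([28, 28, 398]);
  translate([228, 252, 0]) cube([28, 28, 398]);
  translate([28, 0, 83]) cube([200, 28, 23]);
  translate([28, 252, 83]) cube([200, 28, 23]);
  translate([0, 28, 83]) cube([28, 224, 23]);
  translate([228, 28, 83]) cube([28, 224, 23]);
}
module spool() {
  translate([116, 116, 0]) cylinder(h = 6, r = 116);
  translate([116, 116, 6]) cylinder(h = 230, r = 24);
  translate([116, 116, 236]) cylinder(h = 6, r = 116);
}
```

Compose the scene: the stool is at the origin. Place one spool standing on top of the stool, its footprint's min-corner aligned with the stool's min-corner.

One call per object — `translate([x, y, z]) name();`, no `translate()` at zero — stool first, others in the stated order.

stool();
translate([0, 0, 426]) spool();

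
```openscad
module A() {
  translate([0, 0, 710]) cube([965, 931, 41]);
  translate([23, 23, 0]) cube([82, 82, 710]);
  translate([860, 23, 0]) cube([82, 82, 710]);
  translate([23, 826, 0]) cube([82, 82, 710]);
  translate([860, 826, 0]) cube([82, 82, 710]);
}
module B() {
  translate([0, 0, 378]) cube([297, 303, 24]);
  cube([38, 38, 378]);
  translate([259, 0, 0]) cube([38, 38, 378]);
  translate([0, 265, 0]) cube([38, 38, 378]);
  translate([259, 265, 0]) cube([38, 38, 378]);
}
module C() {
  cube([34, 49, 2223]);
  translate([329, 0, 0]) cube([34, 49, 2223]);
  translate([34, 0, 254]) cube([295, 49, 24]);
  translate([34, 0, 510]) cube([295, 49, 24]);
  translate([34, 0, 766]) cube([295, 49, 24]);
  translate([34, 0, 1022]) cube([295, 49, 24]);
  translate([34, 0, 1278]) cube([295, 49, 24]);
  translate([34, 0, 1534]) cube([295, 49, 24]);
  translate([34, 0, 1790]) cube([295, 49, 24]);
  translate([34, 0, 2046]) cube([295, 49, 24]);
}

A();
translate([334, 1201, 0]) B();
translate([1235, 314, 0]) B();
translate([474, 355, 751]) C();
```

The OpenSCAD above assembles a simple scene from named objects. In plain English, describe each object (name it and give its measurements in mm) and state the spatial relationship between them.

A is a table with a 965×931 mm rectangular top, 41 mm thick, top surface at z = 751 mm, supported by four 82×82 mm square legs, each inset 23 mm from the nearest pair of top edges, running from the floor.

B is a simple wooden stool: a rectangular seat 297 mm (x) by 303 mm (y), 24 mm thick, top face at z = 402 mm, on four square legs, each 38×38 mm in cross-section. The legs rest on z = 0, each flush with a corner of the seat.

C is a wooden ladder with two side rails of 34×49 mm section and 2223 mm height, set 363 mm apart overall. Between them run 8 rectangular rungs (49 mm deep, 24 mm thick), front faces flush with the rails' −y face. The bottom of the first rung is 254 mm above the floor and each subsequent rung is 256 mm higher than the one below.

Two stools sit around the table at the +y, +x sides. The ladder is on top of the table.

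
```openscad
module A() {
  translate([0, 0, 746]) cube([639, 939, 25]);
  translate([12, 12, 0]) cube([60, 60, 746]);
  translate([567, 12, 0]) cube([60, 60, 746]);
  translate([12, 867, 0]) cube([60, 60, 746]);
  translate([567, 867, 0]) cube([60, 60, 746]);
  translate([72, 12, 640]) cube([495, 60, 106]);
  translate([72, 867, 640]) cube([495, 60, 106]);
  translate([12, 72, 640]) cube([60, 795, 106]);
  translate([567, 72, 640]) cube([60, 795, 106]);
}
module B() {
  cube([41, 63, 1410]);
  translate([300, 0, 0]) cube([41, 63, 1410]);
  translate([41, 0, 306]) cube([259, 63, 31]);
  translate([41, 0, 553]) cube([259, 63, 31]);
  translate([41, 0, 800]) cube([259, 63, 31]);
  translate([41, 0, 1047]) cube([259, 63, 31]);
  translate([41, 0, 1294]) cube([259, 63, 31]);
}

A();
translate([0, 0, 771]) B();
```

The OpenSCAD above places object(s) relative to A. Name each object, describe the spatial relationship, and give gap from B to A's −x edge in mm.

The ladder's min-x is at 0; the table's min-x is 0; gap = 0 mm.

A is a table. B is a ladder. The ladder is on top of the table. The gap from the ladder to the table's −x edge is 0 mm.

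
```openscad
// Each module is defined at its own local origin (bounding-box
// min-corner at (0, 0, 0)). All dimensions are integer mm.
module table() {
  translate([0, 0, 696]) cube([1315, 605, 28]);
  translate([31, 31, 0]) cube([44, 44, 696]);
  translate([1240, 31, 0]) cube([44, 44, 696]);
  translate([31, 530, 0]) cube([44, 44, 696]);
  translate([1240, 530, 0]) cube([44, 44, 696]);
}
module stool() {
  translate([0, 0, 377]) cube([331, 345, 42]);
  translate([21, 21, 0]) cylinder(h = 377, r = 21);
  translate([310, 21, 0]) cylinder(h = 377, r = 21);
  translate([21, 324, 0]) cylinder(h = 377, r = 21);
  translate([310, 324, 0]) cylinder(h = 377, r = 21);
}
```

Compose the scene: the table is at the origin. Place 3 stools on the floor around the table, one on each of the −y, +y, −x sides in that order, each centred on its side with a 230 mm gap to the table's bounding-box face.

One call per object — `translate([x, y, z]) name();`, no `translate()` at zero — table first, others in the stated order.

table();
translate([492, -575, 0]) stool();
translate([492, 835, 0]) stool();
translate([-561, 130, 0]) stool();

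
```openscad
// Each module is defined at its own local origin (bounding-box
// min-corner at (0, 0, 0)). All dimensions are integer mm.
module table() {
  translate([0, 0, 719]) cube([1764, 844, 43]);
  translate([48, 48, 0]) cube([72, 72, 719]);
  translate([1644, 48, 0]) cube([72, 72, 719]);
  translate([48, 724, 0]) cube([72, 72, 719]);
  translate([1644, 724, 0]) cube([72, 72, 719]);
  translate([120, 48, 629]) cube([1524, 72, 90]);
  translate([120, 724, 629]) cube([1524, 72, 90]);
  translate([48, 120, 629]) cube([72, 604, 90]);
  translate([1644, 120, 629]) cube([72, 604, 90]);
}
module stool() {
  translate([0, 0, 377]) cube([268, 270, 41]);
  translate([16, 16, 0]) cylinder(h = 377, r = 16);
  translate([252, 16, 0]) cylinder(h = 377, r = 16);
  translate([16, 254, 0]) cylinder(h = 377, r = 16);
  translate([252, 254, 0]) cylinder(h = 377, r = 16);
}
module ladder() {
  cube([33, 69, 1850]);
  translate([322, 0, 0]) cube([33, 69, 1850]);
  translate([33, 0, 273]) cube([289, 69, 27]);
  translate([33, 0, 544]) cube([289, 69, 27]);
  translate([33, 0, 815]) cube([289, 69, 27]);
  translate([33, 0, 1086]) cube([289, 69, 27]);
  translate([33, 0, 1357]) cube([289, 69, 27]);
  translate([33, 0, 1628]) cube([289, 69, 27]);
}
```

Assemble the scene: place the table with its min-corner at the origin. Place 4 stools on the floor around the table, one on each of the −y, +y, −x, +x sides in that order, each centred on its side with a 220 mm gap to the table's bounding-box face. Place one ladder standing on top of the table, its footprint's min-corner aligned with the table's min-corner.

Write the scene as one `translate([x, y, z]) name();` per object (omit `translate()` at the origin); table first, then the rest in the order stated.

table();
translate([748, -490, 0]) stool();
translate([748, 1064, 0]) stool();
translate([-488, 287, 0]) stool();
translate([1984, 287, 0]) stool();
translate([0, 0, 762]) ladder();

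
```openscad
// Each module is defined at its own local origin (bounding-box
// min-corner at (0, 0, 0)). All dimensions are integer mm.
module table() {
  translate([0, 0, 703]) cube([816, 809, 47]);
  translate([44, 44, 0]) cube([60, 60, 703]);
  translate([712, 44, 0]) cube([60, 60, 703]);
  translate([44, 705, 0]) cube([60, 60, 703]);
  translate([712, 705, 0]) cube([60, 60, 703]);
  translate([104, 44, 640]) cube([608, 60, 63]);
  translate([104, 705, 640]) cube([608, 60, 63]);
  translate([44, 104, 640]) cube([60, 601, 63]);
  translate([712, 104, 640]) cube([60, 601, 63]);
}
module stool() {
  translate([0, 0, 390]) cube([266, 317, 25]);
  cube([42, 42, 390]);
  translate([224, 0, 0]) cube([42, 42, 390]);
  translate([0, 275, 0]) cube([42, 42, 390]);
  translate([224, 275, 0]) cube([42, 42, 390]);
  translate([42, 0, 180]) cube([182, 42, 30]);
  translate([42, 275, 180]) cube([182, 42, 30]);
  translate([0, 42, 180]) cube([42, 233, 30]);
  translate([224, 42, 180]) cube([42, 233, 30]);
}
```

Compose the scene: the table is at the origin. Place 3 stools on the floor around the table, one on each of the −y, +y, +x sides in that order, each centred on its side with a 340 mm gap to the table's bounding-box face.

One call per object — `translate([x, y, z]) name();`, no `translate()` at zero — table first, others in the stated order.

table();
translate([275, -657, 0]) stool();
translate([275, 1149, 0]) stool();
translate([1156, 246, 0]) stool();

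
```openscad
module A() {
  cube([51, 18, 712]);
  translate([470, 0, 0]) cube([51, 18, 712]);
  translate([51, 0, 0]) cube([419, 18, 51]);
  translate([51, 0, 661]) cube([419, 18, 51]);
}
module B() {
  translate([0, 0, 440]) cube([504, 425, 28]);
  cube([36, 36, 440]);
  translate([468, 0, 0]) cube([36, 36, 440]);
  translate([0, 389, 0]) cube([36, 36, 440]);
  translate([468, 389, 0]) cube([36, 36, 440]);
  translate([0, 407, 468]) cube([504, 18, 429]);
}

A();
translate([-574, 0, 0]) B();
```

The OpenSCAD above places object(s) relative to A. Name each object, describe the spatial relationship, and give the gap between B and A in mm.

The chair's nearest face is 70 mm from the picture frame's −x face.

A is a picture frame. B is a chair. The chair is on the floor beside the picture frame on its −x side. The gap between the chair and the picture frame is 70 mm.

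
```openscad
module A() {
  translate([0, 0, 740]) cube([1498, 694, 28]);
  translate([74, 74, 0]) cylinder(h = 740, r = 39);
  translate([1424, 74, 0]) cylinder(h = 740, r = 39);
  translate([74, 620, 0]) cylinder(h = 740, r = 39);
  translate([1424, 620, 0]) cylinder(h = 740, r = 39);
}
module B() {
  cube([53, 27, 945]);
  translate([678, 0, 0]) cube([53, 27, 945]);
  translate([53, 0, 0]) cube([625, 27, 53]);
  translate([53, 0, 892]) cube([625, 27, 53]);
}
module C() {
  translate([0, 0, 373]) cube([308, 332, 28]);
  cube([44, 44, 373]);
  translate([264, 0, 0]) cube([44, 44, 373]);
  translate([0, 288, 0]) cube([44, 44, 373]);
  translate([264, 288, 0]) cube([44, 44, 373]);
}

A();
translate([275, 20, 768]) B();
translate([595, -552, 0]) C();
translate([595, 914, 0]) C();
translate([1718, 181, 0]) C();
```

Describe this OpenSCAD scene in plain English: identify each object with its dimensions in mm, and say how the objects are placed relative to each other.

A is a table with a 1498×694 mm rectangular top, 28 mm thick, top surface at z = 768 mm, supported by four round legs of 78 mm diameter, each leg's bounding box inset 35 mm from the nearest pair of top edges, running from the floor.

B is a picture frame with a 625×839 mm rectangular opening (x by z) and a uniform 53 mm border on every side. Frame depth is 27 mm along y. It is built from two vertical stiles running the full outside height and two horizontal rails spanning the gap between the stiles.

C is a four-legged stool. The seat is a 308×332×28 mm slab whose top surface is at z = 401 mm; four square legs, each 44×44 mm in cross-section, run from the floor (z = 0) to the underside of the seat, each flush with a corner of the seat.

The picture frame is on top of the table. Three stools sit around the table at the −y, +y, +x sides.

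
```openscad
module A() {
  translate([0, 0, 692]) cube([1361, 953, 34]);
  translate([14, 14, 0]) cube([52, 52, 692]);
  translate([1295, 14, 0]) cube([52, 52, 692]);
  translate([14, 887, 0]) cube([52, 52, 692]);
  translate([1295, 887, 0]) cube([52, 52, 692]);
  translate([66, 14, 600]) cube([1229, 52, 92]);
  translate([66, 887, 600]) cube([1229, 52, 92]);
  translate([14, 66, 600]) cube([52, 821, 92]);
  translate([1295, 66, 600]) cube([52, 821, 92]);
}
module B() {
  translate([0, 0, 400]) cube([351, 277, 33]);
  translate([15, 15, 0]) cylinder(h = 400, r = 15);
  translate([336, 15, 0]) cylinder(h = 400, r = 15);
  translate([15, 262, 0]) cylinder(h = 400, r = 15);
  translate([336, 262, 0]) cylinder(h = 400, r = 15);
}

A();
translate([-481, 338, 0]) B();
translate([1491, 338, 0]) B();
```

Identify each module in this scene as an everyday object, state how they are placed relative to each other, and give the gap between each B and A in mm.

A is a table. B is a stool. Two stools sit around the table at the −x, +x sides. The gap between each stool and the table is 130 mm.

Each stool's nearest face is 130 mm from the table's bounding box.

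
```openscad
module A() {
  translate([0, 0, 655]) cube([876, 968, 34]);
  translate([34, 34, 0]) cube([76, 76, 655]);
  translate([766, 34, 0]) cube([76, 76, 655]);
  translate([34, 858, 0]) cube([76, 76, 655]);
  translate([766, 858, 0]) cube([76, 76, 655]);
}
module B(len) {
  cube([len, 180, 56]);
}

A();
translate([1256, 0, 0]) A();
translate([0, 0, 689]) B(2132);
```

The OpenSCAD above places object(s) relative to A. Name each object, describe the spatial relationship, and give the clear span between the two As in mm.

A is a table. B is a beam. A beam spans the tops of two tables. The clear span between the two tables is 380 mm.

Second table starts at x = 1256; first ends at x = 876; clear span = 1256 − 876 = 380 mm.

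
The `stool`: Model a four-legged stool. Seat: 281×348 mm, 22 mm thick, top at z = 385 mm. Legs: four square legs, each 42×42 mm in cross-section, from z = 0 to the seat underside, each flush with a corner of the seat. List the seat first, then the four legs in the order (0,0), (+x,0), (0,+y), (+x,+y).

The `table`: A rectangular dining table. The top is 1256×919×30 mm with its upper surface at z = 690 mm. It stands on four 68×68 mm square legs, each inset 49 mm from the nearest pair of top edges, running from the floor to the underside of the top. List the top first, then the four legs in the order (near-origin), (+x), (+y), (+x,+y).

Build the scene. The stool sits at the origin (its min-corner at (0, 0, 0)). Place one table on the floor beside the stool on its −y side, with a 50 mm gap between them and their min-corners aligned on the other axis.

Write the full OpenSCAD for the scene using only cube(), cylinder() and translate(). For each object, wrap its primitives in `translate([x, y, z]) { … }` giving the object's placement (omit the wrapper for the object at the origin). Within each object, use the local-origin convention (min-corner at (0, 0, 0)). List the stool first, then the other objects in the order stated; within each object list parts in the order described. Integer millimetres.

translate([0, 0, 363]) cube([281, 348, 22]);
cube([42, 42, 363]);
translate([239, 0, 0]) cube([42, 42, 363]);
translate([0, 306, 0]) cube([42, 42, 363]);
translate([239, 306, 0]) cube([42, 42, 363]);
translate([0, -969, 0]) {
  translate([0, 0, 660]) cube([1256, 919, 30]);
  translate([49, 49, 0]) cube([68, 68, 660]);
  translate([1139, 49, 0]) cube([68, 68, 660]);
  translate([49, 802, 0]) cube([68, 68, 660]);
  translate([1139, 802, 0]) cube([68, 68, 660]);
}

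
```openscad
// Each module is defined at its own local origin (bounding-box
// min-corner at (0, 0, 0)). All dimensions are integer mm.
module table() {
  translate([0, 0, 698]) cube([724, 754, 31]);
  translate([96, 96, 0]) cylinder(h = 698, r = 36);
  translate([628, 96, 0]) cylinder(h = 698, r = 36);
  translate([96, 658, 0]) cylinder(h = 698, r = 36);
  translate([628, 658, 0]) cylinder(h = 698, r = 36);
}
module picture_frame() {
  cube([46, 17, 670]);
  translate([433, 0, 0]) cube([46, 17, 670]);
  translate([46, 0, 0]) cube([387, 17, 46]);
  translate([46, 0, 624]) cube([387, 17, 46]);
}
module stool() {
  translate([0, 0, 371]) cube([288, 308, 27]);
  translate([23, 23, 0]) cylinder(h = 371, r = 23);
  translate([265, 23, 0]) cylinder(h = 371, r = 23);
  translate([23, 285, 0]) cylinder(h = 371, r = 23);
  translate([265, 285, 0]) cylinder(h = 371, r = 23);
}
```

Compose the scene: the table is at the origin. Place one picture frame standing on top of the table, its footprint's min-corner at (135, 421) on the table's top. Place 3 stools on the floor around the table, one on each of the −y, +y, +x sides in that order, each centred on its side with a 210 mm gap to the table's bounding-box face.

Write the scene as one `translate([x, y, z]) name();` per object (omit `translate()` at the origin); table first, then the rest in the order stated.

table();
translate([135, 421, 729]) picture_frame();
translate([218, -518, 0]) stool();
translate([218, 964, 0]) stool();
translate([934, 223, 0]) stool();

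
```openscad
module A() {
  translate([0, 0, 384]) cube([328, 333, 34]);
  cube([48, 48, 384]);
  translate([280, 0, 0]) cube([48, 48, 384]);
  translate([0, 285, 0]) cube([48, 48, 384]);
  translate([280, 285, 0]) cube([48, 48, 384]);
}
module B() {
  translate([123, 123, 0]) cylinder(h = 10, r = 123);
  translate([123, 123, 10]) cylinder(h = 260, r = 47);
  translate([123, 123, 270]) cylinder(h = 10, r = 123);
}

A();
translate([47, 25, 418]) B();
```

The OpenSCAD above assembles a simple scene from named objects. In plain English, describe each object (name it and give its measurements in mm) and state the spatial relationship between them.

A is a four-legged stool. The seat is 328×333 mm, 34 mm thick, top at z = 418 mm. It stands on four square legs, each 48×48 mm in cross-section, from z = 0 to the seat underside, each flush with a corner of the seat.

B is a spool: two coaxial disc flanges of radius 123 mm and thickness 10 mm, joined by a core cylinder of radius 47 mm and height 260 mm. The lower flange rests on z = 0 and the three cylinders share a vertical axis.

The spool is on top of the stool.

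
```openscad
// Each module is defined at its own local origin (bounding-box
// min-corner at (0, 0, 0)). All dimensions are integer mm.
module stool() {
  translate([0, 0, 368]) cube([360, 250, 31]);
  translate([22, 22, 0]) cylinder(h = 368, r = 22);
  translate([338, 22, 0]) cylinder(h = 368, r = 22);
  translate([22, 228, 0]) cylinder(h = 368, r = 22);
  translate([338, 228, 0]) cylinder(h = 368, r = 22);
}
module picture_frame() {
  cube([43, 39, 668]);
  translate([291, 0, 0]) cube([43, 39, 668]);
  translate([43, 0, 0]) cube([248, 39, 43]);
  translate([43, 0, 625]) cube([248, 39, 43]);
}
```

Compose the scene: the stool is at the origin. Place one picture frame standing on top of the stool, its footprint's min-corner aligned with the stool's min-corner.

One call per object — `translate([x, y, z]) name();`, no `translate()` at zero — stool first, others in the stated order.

stool();
translate([0, 0, 399]) picture_frame();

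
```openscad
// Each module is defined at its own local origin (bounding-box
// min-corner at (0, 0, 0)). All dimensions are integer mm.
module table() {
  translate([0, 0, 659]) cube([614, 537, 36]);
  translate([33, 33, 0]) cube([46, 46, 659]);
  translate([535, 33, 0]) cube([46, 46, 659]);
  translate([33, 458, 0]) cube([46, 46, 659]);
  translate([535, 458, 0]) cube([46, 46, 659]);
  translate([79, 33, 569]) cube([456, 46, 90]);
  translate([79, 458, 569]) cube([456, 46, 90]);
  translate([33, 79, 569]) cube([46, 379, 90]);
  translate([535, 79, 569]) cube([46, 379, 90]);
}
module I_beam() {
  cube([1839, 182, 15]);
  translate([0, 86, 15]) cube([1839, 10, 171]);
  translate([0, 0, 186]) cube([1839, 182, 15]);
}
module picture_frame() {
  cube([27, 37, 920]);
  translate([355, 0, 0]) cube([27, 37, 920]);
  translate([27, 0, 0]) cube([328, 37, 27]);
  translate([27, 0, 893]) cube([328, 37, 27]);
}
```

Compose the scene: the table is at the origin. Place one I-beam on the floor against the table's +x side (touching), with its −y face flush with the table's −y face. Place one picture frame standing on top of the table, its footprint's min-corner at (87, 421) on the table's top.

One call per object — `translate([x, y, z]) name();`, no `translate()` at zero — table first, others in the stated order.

table();
translate([614, 0, 0]) I_beam();
translate([87, 421, 695]) picture_frame();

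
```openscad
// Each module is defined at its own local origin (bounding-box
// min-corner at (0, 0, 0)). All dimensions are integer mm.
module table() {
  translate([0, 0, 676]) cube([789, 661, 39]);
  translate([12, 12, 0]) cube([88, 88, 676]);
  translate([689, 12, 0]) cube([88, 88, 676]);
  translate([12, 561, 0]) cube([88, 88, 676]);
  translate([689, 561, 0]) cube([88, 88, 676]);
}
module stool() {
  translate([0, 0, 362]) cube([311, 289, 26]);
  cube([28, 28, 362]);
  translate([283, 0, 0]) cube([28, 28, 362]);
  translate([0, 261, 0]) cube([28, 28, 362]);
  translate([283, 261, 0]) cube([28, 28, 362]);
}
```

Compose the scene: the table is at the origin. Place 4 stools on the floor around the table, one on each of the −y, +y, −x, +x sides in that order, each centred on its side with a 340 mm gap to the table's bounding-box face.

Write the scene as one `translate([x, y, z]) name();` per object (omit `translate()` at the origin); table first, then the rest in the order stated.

table();
translate([239, -629, 0]) stool();
translate([239, 1001, 0]) stool();
translate([-651, 186, 0]) stool();
translate([1129, 186, 0]) stool();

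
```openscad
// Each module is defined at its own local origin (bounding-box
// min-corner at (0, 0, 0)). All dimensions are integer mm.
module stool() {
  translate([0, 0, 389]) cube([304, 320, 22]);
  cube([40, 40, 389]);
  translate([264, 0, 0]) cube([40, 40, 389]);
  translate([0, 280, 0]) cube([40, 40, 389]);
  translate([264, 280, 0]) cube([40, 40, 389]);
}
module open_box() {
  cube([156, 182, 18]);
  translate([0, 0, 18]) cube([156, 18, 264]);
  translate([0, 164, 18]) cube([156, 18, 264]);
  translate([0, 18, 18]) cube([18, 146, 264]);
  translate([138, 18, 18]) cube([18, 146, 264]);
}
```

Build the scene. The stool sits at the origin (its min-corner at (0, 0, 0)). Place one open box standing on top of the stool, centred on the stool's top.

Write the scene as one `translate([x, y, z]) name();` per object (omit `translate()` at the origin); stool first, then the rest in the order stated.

stool();
translate([74, 69, 411]) open_box();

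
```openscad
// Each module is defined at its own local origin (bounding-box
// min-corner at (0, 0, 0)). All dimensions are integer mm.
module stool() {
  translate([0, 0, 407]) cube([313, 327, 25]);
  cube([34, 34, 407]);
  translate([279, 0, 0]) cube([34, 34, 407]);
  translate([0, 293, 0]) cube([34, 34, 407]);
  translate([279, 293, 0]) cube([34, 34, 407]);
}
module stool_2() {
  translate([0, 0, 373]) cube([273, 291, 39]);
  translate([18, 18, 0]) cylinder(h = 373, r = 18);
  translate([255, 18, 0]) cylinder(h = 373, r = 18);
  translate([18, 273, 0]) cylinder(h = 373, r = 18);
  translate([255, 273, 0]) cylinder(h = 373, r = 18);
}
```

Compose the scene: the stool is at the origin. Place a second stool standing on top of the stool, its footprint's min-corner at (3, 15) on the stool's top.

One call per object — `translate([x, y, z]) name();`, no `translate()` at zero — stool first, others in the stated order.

stool();
translate([3, 15, 432]) stool_2();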